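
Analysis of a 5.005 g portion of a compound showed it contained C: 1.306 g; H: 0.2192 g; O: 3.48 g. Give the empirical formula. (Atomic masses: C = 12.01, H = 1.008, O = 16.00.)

C: 1.306 g ÷ 12.01 g/mol = 0.1087 mol
H: 0.2192 g ÷ 1.008 g/mol = 0.2175 mol
O: 3.48 g ÷ 16.00 g/mol = 0.2175 mol
Ratios (÷ 0.1087): C 1.000, H 2.000, O 2.000
≈ 1:2:2 → CH2O2

CH2O2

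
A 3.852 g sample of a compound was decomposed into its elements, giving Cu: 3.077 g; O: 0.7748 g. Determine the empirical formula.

Moles — Cu: 3.077 / 63.55 = 0.04842 mol; O: 0.7748 / 16.00 = 0.04843 mol
Divide by the smallest (0.04842 mol Cu): Cu 1.000, O 1.000
→ CuO

CuO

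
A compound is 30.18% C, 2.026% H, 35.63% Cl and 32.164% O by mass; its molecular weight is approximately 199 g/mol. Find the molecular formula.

C5H4Cl2O4

Assume 100 g: 30.18 g C, 2.026 g H, 35.63 g Cl, 32.164 g O.
Moles — C: 30.18 / 12.01 = 2.513 mol; H: 2.026 / 1.008 = 2.01 mol; Cl: 35.63 / 35.45 = 1.005 mol; O: 32.164 / 16.00 = 2.01 mol
Ratios (÷ 1.005): C 2.500, H 2.000, Cl 1.000, O 2.000
Scaling by 2: C 5.00, H 4.00, Cl 2.00, O 4.00 → C5H4Cl2O4
Empirical-formula mass = 198.98 g/mol
n = 199 / 198.98 = 1.00 ≈ 1
Molecular formula = empirical formula = C5H4Cl2O4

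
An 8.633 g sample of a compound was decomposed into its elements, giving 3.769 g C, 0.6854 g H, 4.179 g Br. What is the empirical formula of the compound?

C6H13Br

Moles — C: 3.769 / 12.01 = 0.3138 mol; H: 0.6854 / 1.008 = 0.68 mol; Br: 4.179 / 79.90 = 0.0523 mol
Divide by the smallest (0.0523 mol Br): C 6.000, H 13.000, Br 1.000
→ C6H13Br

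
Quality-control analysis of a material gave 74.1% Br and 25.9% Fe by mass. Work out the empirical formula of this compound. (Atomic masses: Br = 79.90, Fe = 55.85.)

Br2Fe

Assume 100 g: 74.1 g Br, 25.9 g Fe.
n(Br) = 74.1/79.90 = 0.9274, n(Fe) = 25.9/55.85 = 0.4637
Divide by the smallest (0.4637 mol Fe): Br 2.000, Fe 1.000
≈ 2:1 → Br2Fe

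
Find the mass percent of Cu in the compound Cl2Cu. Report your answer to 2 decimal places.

Molar mass = 2(35.45) + 1(63.55) = 134.450 g/mol
Mass of Cu per mole = 1 × 63.55 = 63.550 g
% Cu = 63.550 / 134.450 × 100 = 47.27%

47.27%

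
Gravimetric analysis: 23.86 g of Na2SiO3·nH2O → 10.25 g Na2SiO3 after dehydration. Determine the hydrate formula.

Na2SiO3·9H2O

Mass of water lost = 23.86 − 10.25 = 13.61 g → 13.61 / 18.02 = 0.7553 mol H2O
Molar mass of Na2SiO3 = 122.07 g/mol → mol Na2SiO3 = 10.25 / 122.07 = 0.08397
n = 0.7553 / 0.08397 = 8.99 ≈ 9 → Na2SiO3·9H2O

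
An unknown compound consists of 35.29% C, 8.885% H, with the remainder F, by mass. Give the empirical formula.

CH3F

Assume 100 g: 35.29 g C, 8.885 g H, 55.825 g F.
C: 35.29 g ÷ 12.01 g/mol = 2.938 mol
H: 8.885 g ÷ 1.008 g/mol = 8.814 mol
F: 55.825 g ÷ 19.00 g/mol = 2.938 mol
Ratios (÷ 2.938): C 1.000, H 3.000, F 1.000
≈ 1:3:1 → CH3F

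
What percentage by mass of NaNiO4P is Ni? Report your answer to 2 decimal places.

33.22%

Molar mass = 1(22.99) + 1(58.69) + 4(16.00) + 1(30.97) = 176.650 g/mol
Mass of Ni per mole = 1 × 58.69 = 58.690 g
% Ni = 58.690 / 176.650 × 100 = 33.22%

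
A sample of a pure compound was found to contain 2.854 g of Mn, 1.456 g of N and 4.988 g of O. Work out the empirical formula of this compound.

Moles — Mn: 2.854 / 54.94 = 0.05195 mol; N: 1.456 / 14.01 = 0.1039 mol; O: 4.988 / 16.00 = 0.3118 mol
Ratios (÷ 0.05195): Mn 1.000, N 2.001, O 6.001
≈ 1:2:6 → MnN2O6

MnN2O6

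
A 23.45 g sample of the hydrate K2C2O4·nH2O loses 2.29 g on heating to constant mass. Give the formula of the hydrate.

K2C2O4·H2O

Mass of anhydrous K2C2O4 = 23.45 − 2.29 = 21.16 g
mol H2O = 2.29 / 18.02 = 0.1271
Molar mass of K2C2O4 = 166.22 g/mol → mol K2C2O4 = 21.16 / 166.22 = 0.1273
n = 0.1271 / 0.1273 = 1.00 ≈ 1 → K2C2O4·H2O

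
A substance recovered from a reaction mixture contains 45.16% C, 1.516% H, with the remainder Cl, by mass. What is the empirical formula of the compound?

Assume 100 g: 45.16 g C, 1.516 g H, 53.324 g Cl.
Moles — C: 45.16 / 12.01 = 3.76 mol; H: 1.516 / 1.008 = 1.504 mol; Cl: 53.324 / 35.45 = 1.504 mol
Smallest is H at 1.504 mol; normalising gives C 2.500, H 1.000, Cl 1.000
Scaling by 2: C 5.00, H 2.00, Cl 2.00 → C5H2Cl2

C5H2Cl2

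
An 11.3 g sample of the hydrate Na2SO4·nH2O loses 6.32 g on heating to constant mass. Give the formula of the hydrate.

Na2SO4·10H2O

Mass of anhydrous Na2SO4 = 11.3 − 6.32 = 4.98 g
mol H2O = 6.32 / 18.02 = 0.3507
Molar mass of Na2SO4 = 142.05 g/mol → mol Na2SO4 = 4.98 / 142.05 = 0.03506
n = 0.3507 / 0.03506 = 10.00 ≈ 10 → Na2SO4·10H2O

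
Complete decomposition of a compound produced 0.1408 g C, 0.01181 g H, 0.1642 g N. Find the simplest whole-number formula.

Moles — C: 0.1408 / 12.01 = 0.01172 mol; H: 0.01181 / 1.008 = 0.01172 mol; N: 0.1642 / 14.01 = 0.01172 mol
Smallest is H at 0.01172 mol; normalising gives C 1.001, H 1.000, N 1.000
→ CHN

CHN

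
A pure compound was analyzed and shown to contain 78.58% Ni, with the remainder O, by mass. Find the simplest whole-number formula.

Assume 100 g: 78.58 g Ni, 21.42 g O.
n(Ni) = 78.58/58.69 = 1.339, n(O) = 21.42/16.00 = 1.339
Ratios (÷ 1.339): Ni 1.000, O 1.000
≈ 1:1 → NiO

NiO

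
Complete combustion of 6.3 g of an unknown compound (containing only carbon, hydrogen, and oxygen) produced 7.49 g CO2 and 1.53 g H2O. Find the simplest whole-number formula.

C2H2O3

mol C = 7.49 / 44.01 = 0.1702; mass C = 0.1702 × 12.01 = 2.044 g
mol H = 2 × (1.53 / 18.02) = 0.1698; mass H = 0.1698 × 1.008 = 0.1712 g
mass O = 6.3 − (2.215) = 4.085 g → mol O = 0.2553
Ratios (÷ 0.1698): C 1.002, H 1.000, O 1.503
Multiply by 2: C 2.00, H 2.00, O 3.01 → C2H2O3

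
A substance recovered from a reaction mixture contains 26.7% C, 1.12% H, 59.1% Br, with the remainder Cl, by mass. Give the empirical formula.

C6H3Br2Cl

Assume 100 g: 26.7 g C, 1.12 g H, 59.1 g Br, 13.08 g Cl.
C: 26.7 g ÷ 12.01 g/mol = 2.223 mol
H: 1.12 g ÷ 1.008 g/mol = 1.111 mol
Br: 59.1 g ÷ 79.90 g/mol = 0.7397 mol
Cl: 13.08 g ÷ 35.45 g/mol = 0.369 mol
Ratios (÷ 0.369): C 6.025, H 3.011, Br 2.005, Cl 1.000
→ C6H3Br2Cl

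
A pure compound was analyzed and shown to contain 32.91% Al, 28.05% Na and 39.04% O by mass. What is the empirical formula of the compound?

AlNaO2

Assume 100 g: 32.91 g Al, 28.05 g Na, 39.04 g O.
Moles — Al: 32.91 / 26.98 = 1.22 mol; Na: 28.05 / 22.99 = 1.22 mol; O: 39.04 / 16.00 = 2.44 mol
Divide by the smallest (1.22 mol Al): Al 1.000, Na 1.000, O 2.000
≈ 1:1:2 → AlNaO2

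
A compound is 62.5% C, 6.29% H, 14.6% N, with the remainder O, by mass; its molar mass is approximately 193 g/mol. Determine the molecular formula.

C10H12N2O2

Assume 100 g: 62.5 g C, 6.29 g H, 14.6 g N, 16.61 g O.
C: 62.5 g ÷ 12.01 g/mol = 5.204 mol
H: 6.29 g ÷ 1.008 g/mol = 6.24 mol
N: 14.6 g ÷ 14.01 g/mol = 1.042 mol
O: 16.61 g ÷ 16.00 g/mol = 1.038 mol
Ratios (÷ 1.038): C 5.013, H 6.011, N 1.004, O 1.000
≈ 5:6:1:1 → C5H6NO
Empirical-formula mass = 96.11 g/mol
n = 193 / 96.11 = 2.01 ≈ 2
Molecular formula = (C5H6NO)×2 = C10H12N2O2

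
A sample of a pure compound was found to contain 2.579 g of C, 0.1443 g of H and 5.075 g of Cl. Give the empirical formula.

C: 2.579 g ÷ 12.01 g/mol = 0.2147 mol
H: 0.1443 g ÷ 1.008 g/mol = 0.1432 mol
Cl: 5.075 g ÷ 35.45 g/mol = 0.1432 mol
Smallest is H at 0.1432 mol; normalising gives C 1.500, H 1.000, Cl 1.000
×2: C 3.00, H 2.00, Cl 2.00 → C3H2Cl2

C3H2Cl2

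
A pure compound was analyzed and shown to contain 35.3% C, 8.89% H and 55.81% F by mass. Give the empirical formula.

Assume 100 g: 35.3 g C, 8.89 g H, 55.81 g F.
Moles — C: 35.3 / 12.01 = 2.939 mol; H: 8.89 / 1.008 = 8.819 mol; F: 55.81 / 19.00 = 2.937 mol
Ratios (÷ 2.937): C 1.001, H 3.002, F 1.000
≈ 1:3:1 → CH3F

CH3F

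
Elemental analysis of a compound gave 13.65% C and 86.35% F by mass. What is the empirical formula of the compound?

CF4

Assume 100 g: 13.65 g C, 86.35 g F.
n(C) = 13.65/12.01 = 1.137, n(F) = 86.35/19.00 = 4.545
Ratios (÷ 1.137): C 1.000, F 3.999
Ratio ≈ 1:4, so the empirical formula is CF4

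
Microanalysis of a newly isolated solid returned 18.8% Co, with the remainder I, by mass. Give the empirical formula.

Assume 100 g: 18.8 g Co, 81.2 g I.
Moles — Co: 18.8 / 58.93 = 0.319 mol; I: 81.2 / 126.90 = 0.6399 mol
Ratios (÷ 0.319): Co 1.000, I 2.006
≈ 1:2 → CoI2

CoI2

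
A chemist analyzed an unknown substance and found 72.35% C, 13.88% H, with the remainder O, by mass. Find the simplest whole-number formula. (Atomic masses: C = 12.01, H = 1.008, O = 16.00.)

C7H16O

Assume 100 g: 72.35 g C, 13.88 g H, 13.77 g O.
C: 72.35 g ÷ 12.01 g/mol = 6.024 mol
H: 13.88 g ÷ 1.008 g/mol = 13.77 mol
O: 13.77 g ÷ 16.00 g/mol = 0.8606 mol
Divide by the smallest (0.8606 mol O): C 7.000, H 16.000, O 1.000
Ratio ≈ 7:16:1, so the empirical formula is C7H16O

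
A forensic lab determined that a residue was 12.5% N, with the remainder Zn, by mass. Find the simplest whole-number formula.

Assume 100 g: 12.5 g N, 87.5 g Zn.
Moles — N: 12.5 / 14.01 = 0.8922 mol; Zn: 87.5 / 65.38 = 1.338 mol
Divide by the smallest (0.8922 mol N): N 1.000, Zn 1.500
Multiply by 2: N 2.00, Zn 3.00 → N2Zn3

N2Zn3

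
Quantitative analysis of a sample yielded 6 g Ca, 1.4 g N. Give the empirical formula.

Moles — Ca: 6 / 40.08 = 0.1497 mol; N: 1.4 / 14.01 = 0.09993 mol
Divide by the smallest (0.09993 mol N): Ca 1.498, N 1.000
Multiply by 2: Ca 3.00, N 2.00 → Ca3N2

Ca3N2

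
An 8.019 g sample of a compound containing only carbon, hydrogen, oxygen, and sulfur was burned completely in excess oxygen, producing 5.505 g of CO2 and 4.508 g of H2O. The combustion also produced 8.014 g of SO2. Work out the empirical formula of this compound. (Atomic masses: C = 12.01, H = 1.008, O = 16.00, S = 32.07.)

CH4OS

mol C = 5.505 / 44.01 = 0.1251; mass C = 0.1251 × 12.01 = 1.502 g
mol H = 2 × (4.508 / 18.02) = 0.5003; mass H = 0.5003 × 1.008 = 0.5043 g
mol S = 8.014 / 64.07 = 0.1251; mass S = 4.011 g
mass O = 8.019 − (6.018) = 2.001 g → mol O = 0.1251
Ratios (÷ 0.1251): C 1.000, H 4.001, O 1.000, S 1.000
→ CH4OS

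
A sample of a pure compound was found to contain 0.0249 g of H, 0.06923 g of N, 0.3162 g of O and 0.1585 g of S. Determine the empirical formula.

H5NO4S

H: 0.0249 g ÷ 1.008 g/mol = 0.0247 mol
N: 0.06923 g ÷ 14.01 g/mol = 0.004941 mol
O: 0.3162 g ÷ 16.00 g/mol = 0.01976 mol
S: 0.1585 g ÷ 32.07 g/mol = 0.004942 mol
Divide by the smallest (0.004941 mol N): H 4.999, N 1.000, O 3.999, S 1.000
≈ 5:1:4:1 → H5NO4S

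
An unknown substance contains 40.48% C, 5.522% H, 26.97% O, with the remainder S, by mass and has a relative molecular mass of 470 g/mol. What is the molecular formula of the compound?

Assume 100 g: 40.48 g C, 5.522 g H, 26.97 g O, 27.028 g S.
n(C) = 40.48/12.01 = 3.371, n(H) = 5.522/1.008 = 5.478, n(O) = 26.97/16.00 = 1.686, n(S) = 27.028/32.07 = 0.8428
Ratios (÷ 0.8428): C 3.999, H 6.500, O 2.000, S 1.000
×2: C 8.00, H 13.00, O 4.00, S 2.00 → C8H13O4S2
Empirical-formula mass = 237.32 g/mol
n = 470 / 237.32 = 1.98 ≈ 2
Molecular formula = (C8H13O4S2)×2 = C16H26O8S4

C16H26O8S4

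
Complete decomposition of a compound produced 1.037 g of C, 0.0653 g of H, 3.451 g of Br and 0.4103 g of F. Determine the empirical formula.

C4H3Br2F

C: 1.037 g ÷ 12.01 g/mol = 0.08634 mol
H: 0.0653 g ÷ 1.008 g/mol = 0.06478 mol
Br: 3.451 g ÷ 79.90 g/mol = 0.04319 mol
F: 0.4103 g ÷ 19.00 g/mol = 0.02159 mol
Ratios (÷ 0.02159): C 3.998, H 3.000, Br 2.000, F 1.000
Ratio ≈ 4:3:2:1, so the empirical formula is C4H3Br2F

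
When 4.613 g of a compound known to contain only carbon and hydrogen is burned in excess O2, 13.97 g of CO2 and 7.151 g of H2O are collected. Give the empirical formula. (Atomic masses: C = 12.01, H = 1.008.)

mol C = 13.97 / 44.01 = 0.3174; mass C = 0.3174 × 12.01 = 3.812 g
mol H = 2 × (7.151 / 18.02) = 0.7937; mass H = 0.7937 × 1.008 = 0.8000 g
Smallest is C at 0.3174 mol; normalising gives C 1.000, H 2.500
Scaling by 2: C 2.00, H 5.00 → C2H5

C2H5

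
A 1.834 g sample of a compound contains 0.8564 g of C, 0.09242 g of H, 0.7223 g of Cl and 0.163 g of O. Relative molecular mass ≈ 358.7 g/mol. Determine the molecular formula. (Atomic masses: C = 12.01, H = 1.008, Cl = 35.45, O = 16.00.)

C14H18Cl4O2

C: 0.8564 g ÷ 12.01 g/mol = 0.07131 mol
H: 0.09242 g ÷ 1.008 g/mol = 0.09169 mol
Cl: 0.7223 g ÷ 35.45 g/mol = 0.02038 mol
O: 0.163 g ÷ 16.00 g/mol = 0.01019 mol
Smallest is O at 0.01019 mol; normalising gives C 6.999, H 9.000, Cl 2.000, O 1.000
≈ 7:9:2:1 → C7H9Cl2O
Empirical-formula mass = 180.04 g/mol
n = 358.7 / 180.04 = 1.99 ≈ 2
Molecular formula = (C7H9Cl2O)×2 = C14H18Cl4O2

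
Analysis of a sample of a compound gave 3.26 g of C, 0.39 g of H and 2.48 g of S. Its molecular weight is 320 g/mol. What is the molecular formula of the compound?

C14H20S4

C: 3.26 g ÷ 12.01 g/mol = 0.2714 mol
H: 0.39 g ÷ 1.008 g/mol = 0.3869 mol
S: 2.48 g ÷ 32.07 g/mol = 0.07733 mol
Divide by the smallest (0.07733 mol S): C 3.510, H 5.003, S 1.000
Multiply by 2: C 7.02, H 10.01, S 2.00 → C7H10S2
Empirical-formula mass = 158.29 g/mol
n = 320 / 158.29 = 2.02 ≈ 2
Molecular formula = (C7H10S2)×2 = C14H20S4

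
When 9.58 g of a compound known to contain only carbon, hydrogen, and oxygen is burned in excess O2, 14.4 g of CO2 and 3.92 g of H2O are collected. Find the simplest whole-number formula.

mol C = 14.4 / 44.01 = 0.3272; mass C = 0.3272 × 12.01 = 3.930 g
mol H = 2 × (3.92 / 18.02) = 0.4351; mass H = 0.4351 × 1.008 = 0.4386 g
mass O = 9.58 − (4.368) = 5.212 g → mol O = 0.3257
Ratios (÷ 0.3257): C 1.004, H 1.336, O 1.000
Multiply by 3: C 3.01, H 4.01, O 3.00 → C3H4O3

C3H4O3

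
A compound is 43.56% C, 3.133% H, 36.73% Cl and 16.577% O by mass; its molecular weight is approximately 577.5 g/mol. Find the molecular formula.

C21H18Cl6O6

Assume 100 g: 43.56 g C, 3.133 g H, 36.73 g Cl, 16.577 g O.
Moles — C: 43.56 / 12.01 = 3.627 mol; H: 3.133 / 1.008 = 3.108 mol; Cl: 36.73 / 35.45 = 1.036 mol; O: 16.577 / 16.00 = 1.036 mol
Smallest is O at 1.036 mol; normalising gives C 3.501, H 3.000, Cl 1.000, O 1.000
Scaling by 2: C 7.00, H 6.00, Cl 2.00, O 2.00 → C7H6Cl2O2
Empirical-formula mass = 193.02 g/mol
n = 577.5 / 193.02 = 2.99 ≈ 3
Molecular formula = (C7H6Cl2O2)×3 = C21H18Cl6O6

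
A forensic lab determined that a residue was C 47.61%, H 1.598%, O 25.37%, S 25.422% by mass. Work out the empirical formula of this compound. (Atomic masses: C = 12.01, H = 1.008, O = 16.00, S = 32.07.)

C5H2O2S

Assume 100 g: 47.61 g C, 1.598 g H, 25.37 g O, 25.422 g S.
Moles — C: 47.61 / 12.01 = 3.964 mol; H: 1.598 / 1.008 = 1.585 mol; O: 25.37 / 16.00 = 1.586 mol; S: 25.422 / 32.07 = 0.7927 mol
Ratios (÷ 0.7927): C 5.001, H 2.000, O 2.000, S 1.000
→ C5H2O2S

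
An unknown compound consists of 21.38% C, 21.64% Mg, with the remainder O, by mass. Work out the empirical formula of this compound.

Assume 100 g: 21.38 g C, 21.64 g Mg, 56.98 g O.
n(C) = 21.38/12.01 = 1.78, n(Mg) = 21.64/24.31 = 0.8902, n(O) = 56.98/16.00 = 3.561
Smallest is Mg at 0.8902 mol; normalising gives C 2.000, Mg 1.000, O 4.001
→ C2MgO4

C2MgO4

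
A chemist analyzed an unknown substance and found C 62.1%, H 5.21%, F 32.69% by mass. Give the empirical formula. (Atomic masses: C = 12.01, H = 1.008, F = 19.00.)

C3H3F

Assume 100 g: 62.1 g C, 5.21 g H, 32.69 g F.
Moles — C: 62.1 / 12.01 = 5.171 mol; H: 5.21 / 1.008 = 5.169 mol; F: 32.69 / 19.00 = 1.721 mol
Ratios (÷ 1.721): C 3.005, H 3.004, F 1.000
Ratio ≈ 3:3:1, so the empirical formula is C3H3F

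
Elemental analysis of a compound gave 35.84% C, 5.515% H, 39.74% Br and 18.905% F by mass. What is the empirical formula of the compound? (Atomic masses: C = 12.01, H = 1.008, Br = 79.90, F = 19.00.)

Assume 100 g: 35.84 g C, 5.515 g H, 39.74 g Br, 18.905 g F.
n(C) = 35.84/12.01 = 2.984, n(H) = 5.515/1.008 = 5.471, n(Br) = 39.74/79.90 = 0.4974, n(F) = 18.905/19.00 = 0.995
Ratios (÷ 0.4974): C 6.000, H 11.000, Br 1.000, F 2.001
→ C6H11BrF2

C6H11BrF2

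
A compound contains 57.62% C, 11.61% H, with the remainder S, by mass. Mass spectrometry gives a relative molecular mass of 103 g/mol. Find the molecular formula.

C5H12S

Assume 100 g: 57.62 g C, 11.61 g H, 30.77 g S.
C: 57.62 g ÷ 12.01 g/mol = 4.798 mol
H: 11.61 g ÷ 1.008 g/mol = 11.52 mol
S: 30.77 g ÷ 32.07 g/mol = 0.9595 mol
Smallest is S at 0.9595 mol; normalising gives C 5.000, H 12.004, S 1.000
Ratio ≈ 5:12:1, so the empirical formula is C5H12S
Empirical-formula mass = 104.22 g/mol
n = 103 / 104.22 = 0.99 ≈ 1
Molecular formula = empirical formula = C5H12S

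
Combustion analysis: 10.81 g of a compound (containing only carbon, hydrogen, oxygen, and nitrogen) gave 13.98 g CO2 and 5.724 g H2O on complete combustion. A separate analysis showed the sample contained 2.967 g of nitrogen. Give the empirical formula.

mol C = 13.98 / 44.01 = 0.3177; mass C = 0.3177 × 12.01 = 3.815 g
mol H = 2 × (5.724 / 18.02) = 0.6353; mass H = 0.6353 × 1.008 = 0.6404 g
mol N = 2.967 / 14.01 = 0.2118
mass O = 10.81 − (7.422) = 3.388 g → mol O = 0.2117
Divide by the smallest (0.2117 mol O): C 1.500, H 3.001, N 1.000, O 1.000
Multiply by 2: C 3.00, H 6.00, N 2.00, O 2.00 → C3H6N2O2

C3H6N2O2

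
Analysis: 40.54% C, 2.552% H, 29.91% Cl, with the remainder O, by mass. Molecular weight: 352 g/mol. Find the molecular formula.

Assume 100 g: 40.54 g C, 2.552 g H, 29.91 g Cl, 26.998 g O.
n(C) = 40.54/12.01 = 3.376, n(H) = 2.552/1.008 = 2.532, n(Cl) = 29.91/35.45 = 0.8437, n(O) = 26.998/16.00 = 1.687
Ratios (÷ 0.8437): C 4.001, H 3.001, Cl 1.000, O 2.000
≈ 4:3:1:2 → C4H3ClO2
Empirical-formula mass = 118.51 g/mol
n = 352 / 118.51 = 2.97 ≈ 3
Molecular formula = (C4H3ClO2)×3 = C12H9Cl3O6

C12H9Cl3O6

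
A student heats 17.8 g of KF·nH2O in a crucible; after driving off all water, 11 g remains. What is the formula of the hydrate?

Mass of water lost = 17.8 − 11 = 6.8 g → 6.8 / 18.02 = 0.3774 mol H2O
Molar mass of KF = 58.10 g/mol → mol KF = 11 / 58.10 = 0.1893
n = 0.3774 / 0.1893 = 1.99 ≈ 2 → KF·2H2O

KF·2H2O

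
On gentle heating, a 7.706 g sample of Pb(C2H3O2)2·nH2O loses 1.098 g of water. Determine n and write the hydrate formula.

Pb(C2H3O2)2·3H2O

Mass of anhydrous Pb(C2H3O2)2 = 7.706 − 1.098 = 6.608 g
mol H2O = 1.098 / 18.02 = 0.06093
Molar mass of Pb(C2H3O2)2 = 325.29 g/mol → mol Pb(C2H3O2)2 = 6.608 / 325.29 = 0.02031
n = 0.06093 / 0.02031 = 3.00 ≈ 3 → Pb(C2H3O2)2·3H2O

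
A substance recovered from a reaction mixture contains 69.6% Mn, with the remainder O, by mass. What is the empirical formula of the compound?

Assume 100 g: 69.6 g Mn, 30.4 g O.
n(Mn) = 69.6/54.94 = 1.267, n(O) = 30.4/16.00 = 1.9
Smallest is Mn at 1.267 mol; normalising gives Mn 1.000, O 1.500
×2: Mn 2.00, O 3.00 → Mn2O3

Mn2O3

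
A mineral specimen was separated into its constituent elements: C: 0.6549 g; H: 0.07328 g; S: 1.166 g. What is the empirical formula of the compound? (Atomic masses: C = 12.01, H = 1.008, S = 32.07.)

C3H4S2

C: 0.6549 g ÷ 12.01 g/mol = 0.05453 mol
H: 0.07328 g ÷ 1.008 g/mol = 0.0727 mol
S: 1.166 g ÷ 32.07 g/mol = 0.03636 mol
Divide by the smallest (0.03636 mol S): C 1.500, H 2.000, S 1.000
×2: C 3.00, H 4.00, S 2.00 → C3H4S2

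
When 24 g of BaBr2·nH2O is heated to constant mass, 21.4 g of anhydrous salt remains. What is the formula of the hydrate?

Mass of water lost = 24 − 21.4 = 2.6 g → 2.6 / 18.02 = 0.1443 mol H2O
Molar mass of BaBr2 = 297.13 g/mol → mol BaBr2 = 21.4 / 297.13 = 0.07202
n = 0.1443 / 0.07202 = 2.00 ≈ 2 → BaBr2·2H2O

BaBr2·2H2O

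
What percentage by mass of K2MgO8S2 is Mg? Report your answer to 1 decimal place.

8.3%

Molar mass = 2(39.10) + 1(24.31) + 8(16.00) + 2(32.07) = 294.650 g/mol
Mass of Mg per mole = 1 × 24.31 = 24.310 g
% Mg = 24.310 / 294.650 × 100 = 8.3%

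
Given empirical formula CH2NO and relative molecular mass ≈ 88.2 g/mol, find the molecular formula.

Empirical-formula mass = 44.04 g/mol
n = 88.2 / 44.04 = 2.00 ≈ 2
Molecular formula = (CH2NO)2 = C2H4N2O2

C2H4N2O2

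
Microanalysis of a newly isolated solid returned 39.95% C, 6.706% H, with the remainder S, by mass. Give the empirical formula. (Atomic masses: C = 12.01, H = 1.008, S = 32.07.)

C2H4S

Assume 100 g: 39.95 g C, 6.706 g H, 53.344 g S.
n(C) = 39.95/12.01 = 3.326, n(H) = 6.706/1.008 = 6.653, n(S) = 53.344/32.07 = 1.663
Smallest is S at 1.663 mol; normalising gives C 2.000, H 4.000, S 1.000
≈ 2:4:1 → C2H4S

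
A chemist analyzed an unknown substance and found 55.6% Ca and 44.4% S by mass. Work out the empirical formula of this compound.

Assume 100 g: 55.6 g Ca, 44.4 g S.
Ca: 55.6 g ÷ 40.08 g/mol = 1.387 mol
S: 44.4 g ÷ 32.07 g/mol = 1.384 mol
Divide by the smallest (1.384 mol S): Ca 1.002, S 1.000
≈ 1:1 → CaS

CaS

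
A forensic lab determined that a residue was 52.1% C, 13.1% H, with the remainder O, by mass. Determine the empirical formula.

Assume 100 g: 52.1 g C, 13.1 g H, 34.8 g O.
n(C) = 52.1/12.01 = 4.338, n(H) = 13.1/1.008 = 13, n(O) = 34.8/16.00 = 2.175
Smallest is O at 2.175 mol; normalising gives C 1.995, H 5.975, O 1.000
Ratio ≈ 2:6:1, so the empirical formula is C2H6O

C2H6O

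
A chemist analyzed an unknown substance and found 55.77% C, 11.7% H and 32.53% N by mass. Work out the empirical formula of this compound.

C2H5N

Assume 100 g: 55.77 g C, 11.7 g H, 32.53 g N.
Moles — C: 55.77 / 12.01 = 4.644 mol; H: 11.7 / 1.008 = 11.61 mol; N: 32.53 / 14.01 = 2.322 mol
Divide by the smallest (2.322 mol N): C 2.000, H 4.999, N 1.000
≈ 2:5:1 → C2H5N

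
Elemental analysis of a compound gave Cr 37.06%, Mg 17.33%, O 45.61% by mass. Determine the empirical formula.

Assume 100 g: 37.06 g Cr, 17.33 g Mg, 45.61 g O.
Cr: 37.06 g ÷ 52.00 g/mol = 0.7127 mol
Mg: 17.33 g ÷ 24.31 g/mol = 0.7129 mol
O: 45.61 g ÷ 16.00 g/mol = 2.851 mol
Ratios (÷ 0.7127): Cr 1.000, Mg 1.000, O 4.000
Ratio ≈ 1:1:4, so the empirical formula is CrMgO4

CrMgO4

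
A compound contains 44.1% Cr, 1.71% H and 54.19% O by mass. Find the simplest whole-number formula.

Assume 100 g: 44.1 g Cr, 1.71 g H, 54.19 g O.
Cr: 44.1 g ÷ 52.00 g/mol = 0.8481 mol
H: 1.71 g ÷ 1.008 g/mol = 1.696 mol
O: 54.19 g ÷ 16.00 g/mol = 3.387 mol
Divide by the smallest (0.8481 mol Cr): Cr 1.000, H 2.000, O 3.994
≈ 1:2:4 → CrH2O4

CrH2O4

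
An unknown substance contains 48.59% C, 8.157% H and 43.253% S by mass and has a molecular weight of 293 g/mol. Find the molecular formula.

Assume 100 g: 48.59 g C, 8.157 g H, 43.253 g S.
Moles — C: 48.59 / 12.01 = 4.046 mol; H: 8.157 / 1.008 = 8.092 mol; S: 43.253 / 32.07 = 1.349 mol
Divide by the smallest (1.349 mol S): C 3.000, H 6.000, S 1.000
Ratio ≈ 3:6:1, so the empirical formula is C3H6S
Empirical-formula mass = 74.15 g/mol
n = 293 / 74.15 = 3.95 ≈ 4
Molecular formula = (C3H6S)×4 = C12H24S4

C12H24S4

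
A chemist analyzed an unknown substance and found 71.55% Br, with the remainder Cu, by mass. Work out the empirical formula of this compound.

Br2Cu

Assume 100 g: 71.55 g Br, 28.45 g Cu.
n(Br) = 71.55/79.90 = 0.8955, n(Cu) = 28.45/63.55 = 0.4477
Divide by the smallest (0.4477 mol Cu): Br 2.000, Cu 1.000
Ratio ≈ 2:1, so the empirical formula is Br2Cu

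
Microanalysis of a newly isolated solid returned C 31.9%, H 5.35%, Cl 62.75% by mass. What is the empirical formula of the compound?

Assume 100 g: 31.9 g C, 5.35 g H, 62.75 g Cl.
Moles — C: 31.9 / 12.01 = 2.656 mol; H: 5.35 / 1.008 = 5.308 mol; Cl: 62.75 / 35.45 = 1.77 mol
Smallest is Cl at 1.77 mol; normalising gives C 1.501, H 2.998, Cl 1.000
×2: C 3.00, H 6.00, Cl 2.00 → C3H6Cl2

C3H6Cl2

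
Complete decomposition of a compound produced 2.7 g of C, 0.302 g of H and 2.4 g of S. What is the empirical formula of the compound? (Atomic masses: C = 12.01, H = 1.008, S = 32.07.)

Moles — C: 2.7 / 12.01 = 0.2248 mol; H: 0.302 / 1.008 = 0.2996 mol; S: 2.4 / 32.07 = 0.07484 mol
Smallest is S at 0.07484 mol; normalising gives C 3.004, H 4.003, S 1.000
→ C3H4S

C3H4S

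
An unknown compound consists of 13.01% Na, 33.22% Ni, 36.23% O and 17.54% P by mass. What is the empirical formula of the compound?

Assume 100 g: 13.01 g Na, 33.22 g Ni, 36.23 g O, 17.54 g P.
Na: 13.01 g ÷ 22.99 g/mol = 0.5659 mol
Ni: 33.22 g ÷ 58.69 g/mol = 0.566 mol
O: 36.23 g ÷ 16.00 g/mol = 2.264 mol
P: 17.54 g ÷ 30.97 g/mol = 0.5664 mol
Smallest is Na at 0.5659 mol; normalising gives Na 1.000, Ni 1.000, O 4.001, P 1.001
≈ 1:1:4:1 → NaNiO4P

NaNiO4P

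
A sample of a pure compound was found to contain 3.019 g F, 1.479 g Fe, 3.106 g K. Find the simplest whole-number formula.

Moles — F: 3.019 / 19.00 = 0.1589 mol; Fe: 1.479 / 55.85 = 0.02648 mol; K: 3.106 / 39.10 = 0.07944 mol
Smallest is Fe at 0.02648 mol; normalising gives F 6.000, Fe 1.000, K 3.000
Ratio ≈ 6:1:3, so the empirical formula is F6FeK3

F6FeK3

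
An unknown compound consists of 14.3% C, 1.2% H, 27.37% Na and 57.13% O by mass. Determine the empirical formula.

CHNaO3

Assume 100 g: 14.3 g C, 1.2 g H, 27.37 g Na, 57.13 g O.
Moles — C: 14.3 / 12.01 = 1.191 mol; H: 1.2 / 1.008 = 1.19 mol; Na: 27.37 / 22.99 = 1.191 mol; O: 57.13 / 16.00 = 3.571 mol
Divide by the smallest (1.19 mol H): C 1.000, H 1.000, Na 1.000, O 2.999
≈ 1:1:1:3 → CHNaO3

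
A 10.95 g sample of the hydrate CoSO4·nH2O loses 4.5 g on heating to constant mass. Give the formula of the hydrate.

CoSO4·6H2O

Mass of anhydrous CoSO4 = 10.95 − 4.5 = 6.45 g
mol H2O = 4.5 / 18.02 = 0.2497
Molar mass of CoSO4 = 155.00 g/mol → mol CoSO4 = 6.45 / 155.00 = 0.04161
n = 0.2497 / 0.04161 = 6.00 ≈ 6 → CoSO4·6H2O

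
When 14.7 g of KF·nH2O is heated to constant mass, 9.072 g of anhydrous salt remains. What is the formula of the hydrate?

KF·2H2O

Mass of water lost = 14.7 − 9.072 = 5.628 g → 5.628 / 18.02 = 0.3123 mol H2O
Molar mass of KF = 58.10 g/mol → mol KF = 9.072 / 58.10 = 0.1561
n = 0.3123 / 0.1561 = 2.00 ≈ 2 → KF·2H2O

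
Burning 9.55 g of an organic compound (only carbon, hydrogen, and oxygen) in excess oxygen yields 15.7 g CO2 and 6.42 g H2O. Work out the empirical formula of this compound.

mol C = 15.7 / 44.01 = 0.3567; mass C = 0.3567 × 12.01 = 4.284 g
mol H = 2 × (6.42 / 18.02) = 0.7125; mass H = 0.7125 × 1.008 = 0.7182 g
mass O = 9.55 − (5.003) = 4.547 g → mol O = 0.2842
Smallest is O at 0.2842 mol; normalising gives C 1.255, H 2.507, O 1.000
Scaling by 4: C 5.02, H 10.03, O 4.00 → C5H10O4

C5H10O4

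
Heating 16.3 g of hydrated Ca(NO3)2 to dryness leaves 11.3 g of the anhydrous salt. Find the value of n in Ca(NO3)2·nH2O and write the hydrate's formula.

Ca(NO3)2·4H2O

Mass of water lost = 16.3 − 11.3 = 5 g → 5 / 18.02 = 0.2775 mol H2O
Molar mass of Ca(NO3)2 = 164.10 g/mol → mol Ca(NO3)2 = 11.3 / 164.10 = 0.06886
n = 0.2775 / 0.06886 = 4.03 ≈ 4 → Ca(NO3)2·4H2O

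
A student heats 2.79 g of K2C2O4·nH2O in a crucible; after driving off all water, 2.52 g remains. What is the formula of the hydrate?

K2C2O4·H2O

Mass of water lost = 2.79 − 2.52 = 0.27 g → 0.27 / 18.02 = 0.01498 mol H2O
Molar mass of K2C2O4 = 166.22 g/mol → mol K2C2O4 = 2.52 / 166.22 = 0.01516
n = 0.01498 / 0.01516 = 0.99 ≈ 1 → K2C2O4·H2O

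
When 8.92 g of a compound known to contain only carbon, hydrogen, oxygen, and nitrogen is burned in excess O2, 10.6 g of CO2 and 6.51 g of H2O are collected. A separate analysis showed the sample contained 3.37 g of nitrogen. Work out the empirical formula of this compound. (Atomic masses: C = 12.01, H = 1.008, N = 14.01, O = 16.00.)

C2H6N2O

mol C = 10.6 / 44.01 = 0.2409; mass C = 0.2409 × 12.01 = 2.893 g
mol H = 2 × (6.51 / 18.02) = 0.7225; mass H = 0.7225 × 1.008 = 0.7283 g
mol N = 3.37 / 14.01 = 0.2405
mass O = 8.92 − (6.991) = 1.929 g → mol O = 0.1206
Smallest is O at 0.1206 mol; normalising gives C 1.998, H 5.993, N 1.995, O 1.000
≈ 2:6:2:1 → C2H6N2O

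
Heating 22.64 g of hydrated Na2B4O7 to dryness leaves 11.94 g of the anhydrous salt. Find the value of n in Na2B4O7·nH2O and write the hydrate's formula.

Na2B4O7·10H2O

Mass of water lost = 22.64 − 11.94 = 10.7 g → 10.7 / 18.02 = 0.5938 mol H2O
Molar mass of Na2B4O7 = 201.22 g/mol → mol Na2B4O7 = 11.94 / 201.22 = 0.05934
n = 0.5938 / 0.05934 = 10.01 ≈ 10 → Na2B4O7·10H2O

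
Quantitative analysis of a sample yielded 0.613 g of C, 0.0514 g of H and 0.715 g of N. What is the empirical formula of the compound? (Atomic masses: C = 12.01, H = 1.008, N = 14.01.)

C: 0.613 g ÷ 12.01 g/mol = 0.05104 mol
H: 0.0514 g ÷ 1.008 g/mol = 0.05099 mol
N: 0.715 g ÷ 14.01 g/mol = 0.05103 mol
Ratios (÷ 0.05099): C 1.001, H 1.000, N 1.001
≈ 1:1:1 → CHN

CHN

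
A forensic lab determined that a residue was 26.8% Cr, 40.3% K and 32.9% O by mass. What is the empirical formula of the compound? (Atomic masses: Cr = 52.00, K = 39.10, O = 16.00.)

CrK2O4

Assume 100 g: 26.8 g Cr, 40.3 g K, 32.9 g O.
Moles — Cr: 26.8 / 52.00 = 0.5154 mol; K: 40.3 / 39.10 = 1.031 mol; O: 32.9 / 16.00 = 2.056 mol
Ratios (÷ 0.5154): Cr 1.000, K 2.000, O 3.990
Ratio ≈ 1:2:4, so the empirical formula is CrK2O4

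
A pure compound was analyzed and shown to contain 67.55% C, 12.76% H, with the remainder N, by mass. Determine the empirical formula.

Assume 100 g: 67.55 g C, 12.76 g H, 19.69 g N.
C: 67.55 g ÷ 12.01 g/mol = 5.624 mol
H: 12.76 g ÷ 1.008 g/mol = 12.66 mol
N: 19.69 g ÷ 14.01 g/mol = 1.405 mol
Smallest is N at 1.405 mol; normalising gives C 4.002, H 9.007, N 1.000
≈ 4:9:1 → C4H9N

C4H9N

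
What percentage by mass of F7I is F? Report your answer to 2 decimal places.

Molar mass = 7(19.00) + 1(126.90) = 259.900 g/mol
Mass of F per mole = 7 × 19.00 = 133.000 g
% F = 133.000 / 259.900 × 100 = 51.17%

51.17%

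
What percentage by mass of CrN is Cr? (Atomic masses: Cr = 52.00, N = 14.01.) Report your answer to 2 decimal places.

Molar mass = 1(52.00) + 1(14.01) = 66.010 g/mol
Mass of Cr per mole = 1 × 52.00 = 52.000 g
% Cr = 52.000 / 66.010 × 100 = 78.78%

78.78%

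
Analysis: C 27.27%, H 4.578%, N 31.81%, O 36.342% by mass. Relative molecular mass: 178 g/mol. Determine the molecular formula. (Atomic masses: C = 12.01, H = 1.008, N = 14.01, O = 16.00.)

C4H8N4O4

Assume 100 g: 27.27 g C, 4.578 g H, 31.81 g N, 36.342 g O.
C: 27.27 g ÷ 12.01 g/mol = 2.271 mol
H: 4.578 g ÷ 1.008 g/mol = 4.542 mol
N: 31.81 g ÷ 14.01 g/mol = 2.271 mol
O: 36.342 g ÷ 16.00 g/mol = 2.271 mol
Divide by the smallest (2.271 mol N): C 1.000, H 2.000, N 1.000, O 1.000
≈ 1:2:1:1 → CH2NO
Empirical-formula mass = 44.04 g/mol
n = 178 / 44.04 = 4.04 ≈ 4
Molecular formula = (CH2NO)×4 = C4H8N4O4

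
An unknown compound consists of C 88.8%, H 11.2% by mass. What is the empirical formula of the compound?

C2H3

Assume 100 g: 88.8 g C, 11.2 g H.
C: 88.8 g ÷ 12.01 g/mol = 7.394 mol
H: 11.2 g ÷ 1.008 g/mol = 11.11 mol
Divide by the smallest (7.394 mol C): C 1.000, H 1.503
Scaling by 2: C 2.00, H 3.01 → C2H3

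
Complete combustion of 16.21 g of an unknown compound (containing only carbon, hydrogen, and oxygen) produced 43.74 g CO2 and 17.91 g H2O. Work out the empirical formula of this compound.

mol C = 43.74 / 44.01 = 0.9939; mass C = 0.9939 × 12.01 = 11.94 g
mol H = 2 × (17.91 / 18.02) = 1.988; mass H = 1.988 × 1.008 = 2.004 g
mass O = 16.21 − (13.94) = 2.270 g → mol O = 0.1419
Ratios (÷ 0.1419): C 7.005, H 14.011, O 1.000
Ratio ≈ 7:14:1, so the empirical formula is C7H14O

C7H14O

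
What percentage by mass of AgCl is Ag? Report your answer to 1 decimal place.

Molar mass = 1(107.87) + 1(35.45) = 143.320 g/mol
Mass of Ag per mole = 1 × 107.87 = 107.870 g
% Ag = 107.870 / 143.320 × 100 = 75.3%

75.3%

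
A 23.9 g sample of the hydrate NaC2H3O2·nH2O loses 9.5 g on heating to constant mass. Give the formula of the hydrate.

Mass of anhydrous NaC2H3O2 = 23.9 − 9.5 = 14.4 g
mol H2O = 9.5 / 18.02 = 0.5272
Molar mass of NaC2H3O2 = 82.03 g/mol → mol NaC2H3O2 = 14.4 / 82.03 = 0.1755
n = 0.5272 / 0.1755 = 3.00 ≈ 3 → NaC2H3O2·3H2O

NaC2H3O2·3H2O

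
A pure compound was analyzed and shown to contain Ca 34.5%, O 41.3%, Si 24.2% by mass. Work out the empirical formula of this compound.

Assume 100 g: 34.5 g Ca, 41.3 g O, 24.2 g Si.
n(Ca) = 34.5/40.08 = 0.8608, n(O) = 41.3/16.00 = 2.581, n(Si) = 24.2/28.09 = 0.8615
Divide by the smallest (0.8608 mol Ca): Ca 1.000, O 2.999, Si 1.001
≈ 1:3:1 → CaO3Si

CaO3Si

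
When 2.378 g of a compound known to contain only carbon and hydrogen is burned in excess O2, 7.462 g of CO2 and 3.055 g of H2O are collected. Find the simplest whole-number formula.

CH2

mol C = 7.462 / 44.01 = 0.1696; mass C = 0.1696 × 12.01 = 2.036 g
mol H = 2 × (3.055 / 18.02) = 0.3391; mass H = 0.3391 × 1.008 = 0.3418 g
Ratios (÷ 0.1696): C 1.000, H 2.000
≈ 1:2 → CH2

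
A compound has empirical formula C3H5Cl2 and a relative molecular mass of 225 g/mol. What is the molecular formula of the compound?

Empirical-formula mass = 111.97 g/mol
n = 225 / 111.97 = 2.01 ≈ 2
Molecular formula = (C3H5Cl2)2 = C6H10Cl4

C6H10Cl4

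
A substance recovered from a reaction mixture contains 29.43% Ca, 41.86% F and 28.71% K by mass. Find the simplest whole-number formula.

CaF3K

Assume 100 g: 29.43 g Ca, 41.86 g F, 28.71 g K.
Ca: 29.43 g ÷ 40.08 g/mol = 0.7343 mol
F: 41.86 g ÷ 19.00 g/mol = 2.203 mol
K: 28.71 g ÷ 39.10 g/mol = 0.7343 mol
Smallest is K at 0.7343 mol; normalising gives Ca 1.000, F 3.000, K 1.000
Ratio ≈ 1:3:1, so the empirical formula is CaF3K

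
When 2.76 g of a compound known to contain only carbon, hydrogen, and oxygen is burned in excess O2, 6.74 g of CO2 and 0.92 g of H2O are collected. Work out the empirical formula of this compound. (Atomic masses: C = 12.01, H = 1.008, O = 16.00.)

C3H2O

mol C = 6.74 / 44.01 = 0.1531; mass C = 0.1531 × 12.01 = 1.839 g
mol H = 2 × (0.92 / 18.02) = 0.1021; mass H = 0.1021 × 1.008 = 0.1029 g
mass O = 2.76 − (1.942) = 0.8178 g → mol O = 0.05111
Divide by the smallest (0.05111 mol O): C 2.996, H 1.998, O 1.000
→ C3H2O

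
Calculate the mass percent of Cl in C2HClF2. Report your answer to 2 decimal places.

Molar mass = 2(12.01) + 1(1.008) + 1(35.45) + 2(19.00) = 98.478 g/mol
Mass of Cl per mole = 1 × 35.45 = 35.450 g
% Cl = 35.450 / 98.478 × 100 = 36.00%

36.00%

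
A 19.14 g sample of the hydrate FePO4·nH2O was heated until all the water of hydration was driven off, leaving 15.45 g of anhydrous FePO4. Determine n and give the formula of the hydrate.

Mass of water lost = 19.14 − 15.45 = 3.69 g → 3.69 / 18.02 = 0.2048 mol H2O
Molar mass of FePO4 = 150.82 g/mol → mol FePO4 = 15.45 / 150.82 = 0.1024
n = 0.2048 / 0.1024 = 2.00 ≈ 2 → FePO4·2H2O

FePO4·2H2O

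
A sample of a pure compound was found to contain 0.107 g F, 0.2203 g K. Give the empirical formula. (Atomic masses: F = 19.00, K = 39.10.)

Moles — F: 0.107 / 19.00 = 0.005632 mol; K: 0.2203 / 39.10 = 0.005634 mol
Divide by the smallest (0.005632 mol F): F 1.000, K 1.000
Ratio ≈ 1:1, so the empirical formula is FK

FK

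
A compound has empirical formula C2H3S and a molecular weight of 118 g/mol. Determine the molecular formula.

C4H6S2

Empirical-formula mass = 59.11 g/mol
n = 118 / 59.11 = 2.00 ≈ 2
Molecular formula = (C2H3S)2 = C4H6S2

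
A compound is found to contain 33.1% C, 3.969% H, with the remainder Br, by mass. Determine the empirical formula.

Assume 100 g: 33.1 g C, 3.969 g H, 62.931 g Br.
n(C) = 33.1/12.01 = 2.756, n(H) = 3.969/1.008 = 3.938, n(Br) = 62.931/79.90 = 0.7876
Divide by the smallest (0.7876 mol Br): C 3.499, H 4.999, Br 1.000
Multiply by 2: C 7.00, H 10.00, Br 2.00 → C7H10Br2

C7H10Br2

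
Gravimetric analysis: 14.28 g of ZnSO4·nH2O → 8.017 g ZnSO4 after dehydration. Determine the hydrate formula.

ZnSO4·7H2O

Mass of water lost = 14.28 − 8.017 = 6.263 g → 6.263 / 18.02 = 0.3476 mol H2O
Molar mass of ZnSO4 = 161.45 g/mol → mol ZnSO4 = 8.017 / 161.45 = 0.04966
n = 0.3476 / 0.04966 = 7.00 ≈ 7 → ZnSO4·7H2O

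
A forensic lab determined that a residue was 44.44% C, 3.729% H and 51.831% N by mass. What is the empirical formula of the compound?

Assume 100 g: 44.44 g C, 3.729 g H, 51.831 g N.
C: 44.44 g ÷ 12.01 g/mol = 3.7 mol
H: 3.729 g ÷ 1.008 g/mol = 3.699 mol
N: 51.831 g ÷ 14.01 g/mol = 3.7 mol
Divide by the smallest (3.699 mol H): C 1.000, H 1.000, N 1.000
≈ 1:1:1 → CHN

CHN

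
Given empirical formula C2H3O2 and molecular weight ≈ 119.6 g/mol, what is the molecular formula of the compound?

C4H6O4

Empirical-formula mass = 59.04 g/mol
n = 119.6 / 59.04 = 2.03 ≈ 2
Molecular formula = (C2H3O2)2 = C4H6O4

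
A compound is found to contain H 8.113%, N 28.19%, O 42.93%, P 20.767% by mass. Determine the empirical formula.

H12N3O4P

Assume 100 g: 8.113 g H, 28.19 g N, 42.93 g O, 20.767 g P.
n(H) = 8.113/1.008 = 8.049, n(N) = 28.19/14.01 = 2.012, n(O) = 42.93/16.00 = 2.683, n(P) = 20.767/30.97 = 0.6706
Smallest is P at 0.6706 mol; normalising gives H 12.003, N 3.001, O 4.001, P 1.000
→ H12N3O4P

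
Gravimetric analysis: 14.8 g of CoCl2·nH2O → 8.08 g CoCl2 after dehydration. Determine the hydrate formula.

CoCl2·6H2O

Mass of water lost = 14.8 − 8.08 = 6.72 g → 6.72 / 18.02 = 0.3729 mol H2O
Molar mass of CoCl2 = 129.83 g/mol → mol CoCl2 = 8.08 / 129.83 = 0.06224
n = 0.3729 / 0.06224 = 5.99 ≈ 6 → CoCl2·6H2O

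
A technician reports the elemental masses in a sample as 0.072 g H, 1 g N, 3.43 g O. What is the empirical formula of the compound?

n(H) = 0.072/1.008 = 0.07143, n(N) = 1/14.01 = 0.07138, n(O) = 3.43/16.00 = 0.2144
Ratios (÷ 0.07138): H 1.001, N 1.000, O 3.003
≈ 1:1:3 → HNO3

HNO3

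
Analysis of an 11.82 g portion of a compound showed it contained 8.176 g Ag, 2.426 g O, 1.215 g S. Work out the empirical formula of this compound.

Ag: 8.176 g ÷ 107.87 g/mol = 0.07579 mol
O: 2.426 g ÷ 16.00 g/mol = 0.1516 mol
S: 1.215 g ÷ 32.07 g/mol = 0.03789 mol
Smallest is S at 0.03789 mol; normalising gives Ag 2.001, O 4.002, S 1.000
→ Ag2O4S

Ag2O4S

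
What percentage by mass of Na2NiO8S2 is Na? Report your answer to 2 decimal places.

15.49%

Molar mass = 2(22.99) + 1(58.69) + 8(16.00) + 2(32.07) = 296.810 g/mol
Mass of Na per mole = 2 × 22.99 = 45.980 g
% Na = 45.980 / 296.810 × 100 = 15.49%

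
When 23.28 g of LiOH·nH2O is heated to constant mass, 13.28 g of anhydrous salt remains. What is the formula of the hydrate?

LiOH·H2O

Mass of water lost = 23.28 − 13.28 = 10 g → 10 / 18.02 = 0.5549 mol H2O
Molar mass of LiOH = 23.95 g/mol → mol LiOH = 13.28 / 23.95 = 0.5545
n = 0.5549 / 0.5545 = 1.00 ≈ 1 → LiOH·H2O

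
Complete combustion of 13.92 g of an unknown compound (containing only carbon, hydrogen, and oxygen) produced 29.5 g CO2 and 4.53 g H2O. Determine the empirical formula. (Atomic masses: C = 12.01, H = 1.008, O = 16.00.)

C4H3O2

mol C = 29.5 / 44.01 = 0.6703; mass C = 0.6703 × 12.01 = 8.050 g
mol H = 2 × (4.53 / 18.02) = 0.5028; mass H = 0.5028 × 1.008 = 0.5068 g
mass O = 13.92 − (8.557) = 5.363 g → mol O = 0.3352
Ratios (÷ 0.3352): C 2.000, H 1.500, O 1.000
Scaling by 2: C 4.00, H 3.00, O 2.00 → C4H3O2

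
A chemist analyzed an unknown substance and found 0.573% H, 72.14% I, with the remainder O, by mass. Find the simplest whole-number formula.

HIO3

Assume 100 g: 0.573 g H, 72.14 g I, 27.287 g O.
H: 0.573 g ÷ 1.008 g/mol = 0.5685 mol
I: 72.14 g ÷ 126.90 g/mol = 0.5685 mol
O: 27.287 g ÷ 16.00 g/mol = 1.705 mol
Ratios (÷ 0.5685): H 1.000, I 1.000, O 3.000
≈ 1:1:3 → HIO3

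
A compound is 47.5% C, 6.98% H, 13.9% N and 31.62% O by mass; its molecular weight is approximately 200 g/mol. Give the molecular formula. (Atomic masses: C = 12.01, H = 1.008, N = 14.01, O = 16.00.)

C8H14N2O4

Assume 100 g: 47.5 g C, 6.98 g H, 13.9 g N, 31.62 g O.
C: 47.5 g ÷ 12.01 g/mol = 3.955 mol
H: 6.98 g ÷ 1.008 g/mol = 6.925 mol
N: 13.9 g ÷ 14.01 g/mol = 0.9921 mol
O: 31.62 g ÷ 16.00 g/mol = 1.976 mol
Divide by the smallest (0.9921 mol N): C 3.986, H 6.979, N 1.000, O 1.992
Ratio ≈ 4:7:1:2, so the empirical formula is C4H7NO2
Empirical-formula mass = 101.11 g/mol
n = 200 / 101.11 = 1.98 ≈ 2
Molecular formula = (C4H7NO2)×2 = C8H14N2O4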